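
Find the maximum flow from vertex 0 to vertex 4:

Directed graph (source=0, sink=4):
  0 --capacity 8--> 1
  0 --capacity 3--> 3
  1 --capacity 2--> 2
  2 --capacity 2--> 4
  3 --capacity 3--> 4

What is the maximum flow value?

Computing max flow:
  Flow on (0->1): 2/8
  Flow on (0->3): 3/3
  Flow on (1->2): 2/2
  Flow on (2->4): 2/2
  Flow on (3->4): 3/3
Maximum flow = 5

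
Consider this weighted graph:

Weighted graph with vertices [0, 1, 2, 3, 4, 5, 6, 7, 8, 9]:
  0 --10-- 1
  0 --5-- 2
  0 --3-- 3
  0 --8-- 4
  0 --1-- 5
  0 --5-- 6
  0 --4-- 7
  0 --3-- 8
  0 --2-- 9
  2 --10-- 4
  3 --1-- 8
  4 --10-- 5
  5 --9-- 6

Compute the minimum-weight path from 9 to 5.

Using Dijkstra's algorithm from vertex 9:
Shortest path: 9 -> 0 -> 5
Total weight: 2 + 1 = 3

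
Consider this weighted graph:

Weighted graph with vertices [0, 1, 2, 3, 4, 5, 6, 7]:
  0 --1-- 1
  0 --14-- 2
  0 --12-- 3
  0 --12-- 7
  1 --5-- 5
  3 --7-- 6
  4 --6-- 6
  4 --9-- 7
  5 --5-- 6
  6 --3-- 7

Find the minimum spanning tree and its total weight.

Applying Kruskal's algorithm (sort edges by weight, add if no cycle):
  Add (0,1) w=1
  Add (6,7) w=3
  Add (1,5) w=5
  Add (5,6) w=5
  Add (4,6) w=6
  Add (3,6) w=7
  Skip (4,7) w=9 (creates cycle)
  Skip (0,3) w=12 (creates cycle)
  Skip (0,7) w=12 (creates cycle)
  Add (0,2) w=14
MST weight = 41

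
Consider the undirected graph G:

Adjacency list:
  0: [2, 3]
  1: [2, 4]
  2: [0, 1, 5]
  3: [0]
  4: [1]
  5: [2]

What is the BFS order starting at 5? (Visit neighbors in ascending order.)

BFS from vertex 5 (neighbors processed in ascending order):
Visit order: 5, 2, 0, 1, 3, 4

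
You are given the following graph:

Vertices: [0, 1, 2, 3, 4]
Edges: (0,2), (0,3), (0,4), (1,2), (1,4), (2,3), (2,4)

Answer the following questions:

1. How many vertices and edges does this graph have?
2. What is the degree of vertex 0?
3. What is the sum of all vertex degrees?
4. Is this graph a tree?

Count: 5 vertices, 7 edges.
Vertex 0 has neighbors [2, 3, 4], degree = 3.
Handshaking lemma: 2 * 7 = 14.
A tree on 5 vertices has 4 edges. This graph has 7 edges (3 extra). Not a tree.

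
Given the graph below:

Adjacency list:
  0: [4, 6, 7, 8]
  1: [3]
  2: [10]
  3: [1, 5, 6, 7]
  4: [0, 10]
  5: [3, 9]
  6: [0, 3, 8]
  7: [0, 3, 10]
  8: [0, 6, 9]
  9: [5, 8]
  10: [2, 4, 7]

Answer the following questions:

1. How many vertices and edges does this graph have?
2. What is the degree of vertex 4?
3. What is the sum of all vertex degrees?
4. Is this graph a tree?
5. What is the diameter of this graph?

Count: 11 vertices, 14 edges.
Vertex 4 has neighbors [0, 10], degree = 2.
Handshaking lemma: 2 * 14 = 28.
A tree on 11 vertices has 10 edges. This graph has 14 edges (4 extra). Not a tree.
Diameter (longest shortest path) = 5.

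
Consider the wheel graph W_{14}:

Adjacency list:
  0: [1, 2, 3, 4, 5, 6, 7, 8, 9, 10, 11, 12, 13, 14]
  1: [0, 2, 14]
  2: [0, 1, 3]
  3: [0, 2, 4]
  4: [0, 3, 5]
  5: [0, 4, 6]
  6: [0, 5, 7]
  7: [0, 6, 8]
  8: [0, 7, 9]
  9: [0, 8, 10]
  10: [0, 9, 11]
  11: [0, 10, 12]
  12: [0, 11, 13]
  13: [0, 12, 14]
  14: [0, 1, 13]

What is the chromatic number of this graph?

W_{14} = C_{14} plus a hub adjacent to every cycle vertex.
The outer cycle needs 2 colors (even cycle); the hub is adjacent to all of them so needs a fresh color.
Chromatic number = 2 + 1 = 3.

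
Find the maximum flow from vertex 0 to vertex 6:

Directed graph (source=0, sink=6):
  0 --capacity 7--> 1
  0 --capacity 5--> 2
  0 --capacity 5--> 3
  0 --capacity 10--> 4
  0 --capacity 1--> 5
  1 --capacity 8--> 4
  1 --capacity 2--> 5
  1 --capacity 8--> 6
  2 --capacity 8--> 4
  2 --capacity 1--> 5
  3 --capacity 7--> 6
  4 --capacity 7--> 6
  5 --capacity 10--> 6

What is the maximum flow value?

Computing max flow:
  Flow on (0->1): 7/7
  Flow on (0->2): 1/5
  Flow on (0->3): 5/5
  Flow on (0->4): 7/10
  Flow on (0->5): 1/1
  Flow on (1->6): 7/8
  Flow on (2->5): 1/1
  Flow on (3->6): 5/7
  Flow on (4->6): 7/7
  Flow on (5->6): 2/10
Maximum flow = 21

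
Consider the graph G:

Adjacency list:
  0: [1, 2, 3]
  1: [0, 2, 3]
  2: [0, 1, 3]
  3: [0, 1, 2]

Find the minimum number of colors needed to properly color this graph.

The graph has a maximum clique of size 4 (lower bound on chromatic number).
A valid 4-coloring: {0: 0, 1: 1, 2: 2, 3: 3}.
Chromatic number = 4.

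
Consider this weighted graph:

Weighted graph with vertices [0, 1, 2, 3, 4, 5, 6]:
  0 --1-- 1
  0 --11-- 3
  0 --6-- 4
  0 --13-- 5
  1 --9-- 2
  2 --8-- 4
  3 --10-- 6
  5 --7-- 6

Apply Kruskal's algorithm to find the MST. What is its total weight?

Applying Kruskal's algorithm (sort edges by weight, add if no cycle):
  Add (0,1) w=1
  Add (0,4) w=6
  Add (5,6) w=7
  Add (2,4) w=8
  Skip (1,2) w=9 (creates cycle)
  Add (3,6) w=10
  Add (0,3) w=11
  Skip (0,5) w=13 (creates cycle)
MST weight = 43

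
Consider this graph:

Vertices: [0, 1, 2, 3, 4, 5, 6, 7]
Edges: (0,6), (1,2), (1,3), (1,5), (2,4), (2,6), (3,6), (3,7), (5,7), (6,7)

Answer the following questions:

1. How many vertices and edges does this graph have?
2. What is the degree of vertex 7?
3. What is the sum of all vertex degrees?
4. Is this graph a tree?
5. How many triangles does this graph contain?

Count: 8 vertices, 10 edges.
Vertex 7 has neighbors [3, 5, 6], degree = 3.
Handshaking lemma: 2 * 10 = 20.
A tree on 8 vertices has 7 edges. This graph has 10 edges (3 extra). Not a tree.
Number of triangles = 1.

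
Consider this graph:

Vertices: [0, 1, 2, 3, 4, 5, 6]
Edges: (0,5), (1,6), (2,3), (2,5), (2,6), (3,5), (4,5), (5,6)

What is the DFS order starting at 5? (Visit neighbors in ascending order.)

DFS from vertex 5 (neighbors processed in ascending order):
Visit order: 5, 0, 2, 3, 6, 1, 4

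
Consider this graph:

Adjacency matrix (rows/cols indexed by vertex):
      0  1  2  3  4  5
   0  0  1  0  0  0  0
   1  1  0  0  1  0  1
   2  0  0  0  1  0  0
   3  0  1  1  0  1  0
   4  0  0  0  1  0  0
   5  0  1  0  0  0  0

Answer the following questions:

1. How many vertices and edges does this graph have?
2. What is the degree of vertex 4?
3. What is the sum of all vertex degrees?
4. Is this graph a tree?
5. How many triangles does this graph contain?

Count: 6 vertices, 5 edges.
Vertex 4 has neighbors [3], degree = 1.
Handshaking lemma: 2 * 5 = 10.
A graph is a tree iff it is connected and has exactly n-1 edges. This graph is connected (all 6 vertices in one component) and has 6-1 = 5 edges. It is a tree.
Number of triangles = 0.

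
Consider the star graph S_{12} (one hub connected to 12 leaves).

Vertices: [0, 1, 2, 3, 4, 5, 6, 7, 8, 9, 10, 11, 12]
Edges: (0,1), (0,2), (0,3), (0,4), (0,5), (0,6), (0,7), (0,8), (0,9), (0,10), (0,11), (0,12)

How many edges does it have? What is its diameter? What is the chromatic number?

Star graph S_{12}: the hub connects to all 12 leaves.
Edges = 12.
Diameter = 2 (any leaf to hub is 1, leaf to leaf through hub is 2).
Star graphs are bipartite (hub vs leaves), so chromatic number = 2.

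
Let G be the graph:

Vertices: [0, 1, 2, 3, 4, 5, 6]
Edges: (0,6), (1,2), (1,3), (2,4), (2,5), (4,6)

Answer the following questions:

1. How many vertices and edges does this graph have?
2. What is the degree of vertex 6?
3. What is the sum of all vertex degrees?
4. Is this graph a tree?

Count: 7 vertices, 6 edges.
Vertex 6 has neighbors [0, 4], degree = 2.
Handshaking lemma: 2 * 6 = 12.
A graph is a tree iff it is connected and has exactly n-1 edges. This graph is connected (all 7 vertices in one component) and has 7-1 = 6 edges. It is a tree.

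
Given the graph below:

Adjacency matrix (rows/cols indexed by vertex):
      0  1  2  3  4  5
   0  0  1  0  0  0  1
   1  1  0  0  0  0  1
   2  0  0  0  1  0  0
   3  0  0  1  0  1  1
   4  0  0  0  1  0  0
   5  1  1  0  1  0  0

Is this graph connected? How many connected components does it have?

Checking connectivity: the graph has 1 connected component(s).
All vertices are reachable from each other. The graph IS connected.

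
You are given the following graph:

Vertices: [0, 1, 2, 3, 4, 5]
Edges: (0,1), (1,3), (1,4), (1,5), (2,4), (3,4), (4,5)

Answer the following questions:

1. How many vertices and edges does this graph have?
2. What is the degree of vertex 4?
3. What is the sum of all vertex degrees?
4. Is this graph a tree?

Count: 6 vertices, 7 edges.
Vertex 4 has neighbors [1, 2, 3, 5], degree = 4.
Handshaking lemma: 2 * 7 = 14.
A tree on 6 vertices has 5 edges. This graph has 7 edges (2 extra). Not a tree.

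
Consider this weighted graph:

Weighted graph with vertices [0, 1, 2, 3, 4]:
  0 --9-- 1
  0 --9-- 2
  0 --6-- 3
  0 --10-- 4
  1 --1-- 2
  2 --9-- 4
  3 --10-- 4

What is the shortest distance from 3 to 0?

Using Dijkstra's algorithm from vertex 3:
Shortest path: 3 -> 0
Total weight: 6 = 6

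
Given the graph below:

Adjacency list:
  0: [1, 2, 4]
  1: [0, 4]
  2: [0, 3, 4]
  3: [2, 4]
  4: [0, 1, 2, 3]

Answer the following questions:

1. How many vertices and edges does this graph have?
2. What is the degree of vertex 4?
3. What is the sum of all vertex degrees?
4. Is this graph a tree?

Count: 5 vertices, 7 edges.
Vertex 4 has neighbors [0, 1, 2, 3], degree = 4.
Handshaking lemma: 2 * 7 = 14.
A tree on 5 vertices has 4 edges. This graph has 7 edges (3 extra). Not a tree.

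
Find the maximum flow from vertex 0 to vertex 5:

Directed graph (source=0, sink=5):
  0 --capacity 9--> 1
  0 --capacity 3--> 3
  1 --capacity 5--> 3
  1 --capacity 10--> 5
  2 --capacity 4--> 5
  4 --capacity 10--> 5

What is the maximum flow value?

Computing max flow:
  Flow on (0->1): 9/9
  Flow on (1->5): 9/10
Maximum flow = 9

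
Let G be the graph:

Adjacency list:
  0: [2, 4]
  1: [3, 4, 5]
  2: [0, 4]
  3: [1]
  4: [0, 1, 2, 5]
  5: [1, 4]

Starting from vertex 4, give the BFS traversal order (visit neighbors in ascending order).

BFS from vertex 4 (neighbors processed in ascending order):
Visit order: 4, 0, 1, 2, 5, 3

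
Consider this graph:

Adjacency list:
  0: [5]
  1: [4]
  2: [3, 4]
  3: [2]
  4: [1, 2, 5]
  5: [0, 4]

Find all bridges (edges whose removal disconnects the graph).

A bridge is an edge whose removal increases the number of connected components.
Bridges found: (0,5), (1,4), (2,3), (2,4), (4,5)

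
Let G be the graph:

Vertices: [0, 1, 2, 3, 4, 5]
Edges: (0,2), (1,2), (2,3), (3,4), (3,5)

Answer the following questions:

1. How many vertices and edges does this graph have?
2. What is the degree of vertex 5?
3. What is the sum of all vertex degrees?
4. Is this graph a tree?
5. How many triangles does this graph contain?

Count: 6 vertices, 5 edges.
Vertex 5 has neighbors [3], degree = 1.
Handshaking lemma: 2 * 5 = 10.
A graph is a tree iff it is connected and has exactly n-1 edges. This graph is connected (all 6 vertices in one component) and has 6-1 = 5 edges. It is a tree.
Number of triangles = 0.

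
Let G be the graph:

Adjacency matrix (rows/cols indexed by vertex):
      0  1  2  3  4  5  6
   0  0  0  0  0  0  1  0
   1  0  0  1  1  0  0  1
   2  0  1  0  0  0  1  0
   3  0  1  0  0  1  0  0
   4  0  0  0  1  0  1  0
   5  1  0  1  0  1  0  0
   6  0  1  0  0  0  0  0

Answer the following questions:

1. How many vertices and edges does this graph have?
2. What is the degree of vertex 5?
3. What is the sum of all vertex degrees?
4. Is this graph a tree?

Count: 7 vertices, 7 edges.
Vertex 5 has neighbors [0, 2, 4], degree = 3.
Handshaking lemma: 2 * 7 = 14.
A tree on 7 vertices has 6 edges. This graph has 7 edges (1 extra). Not a tree.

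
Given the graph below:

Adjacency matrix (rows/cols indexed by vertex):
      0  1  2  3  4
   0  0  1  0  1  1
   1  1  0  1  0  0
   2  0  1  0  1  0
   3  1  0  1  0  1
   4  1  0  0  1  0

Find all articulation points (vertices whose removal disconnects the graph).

No articulation points. The graph is biconnected.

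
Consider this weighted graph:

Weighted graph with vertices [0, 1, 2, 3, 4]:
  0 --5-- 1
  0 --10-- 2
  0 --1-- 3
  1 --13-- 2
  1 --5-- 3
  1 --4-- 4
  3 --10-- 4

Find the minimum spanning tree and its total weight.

Applying Kruskal's algorithm (sort edges by weight, add if no cycle):
  Add (0,3) w=1
  Add (1,4) w=4
  Add (0,1) w=5
  Skip (1,3) w=5 (creates cycle)
  Add (0,2) w=10
  Skip (3,4) w=10 (creates cycle)
  Skip (1,2) w=13 (creates cycle)
MST weight = 20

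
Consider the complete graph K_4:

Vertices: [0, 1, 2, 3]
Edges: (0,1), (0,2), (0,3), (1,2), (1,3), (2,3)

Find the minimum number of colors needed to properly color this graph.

In K_4, every vertex is adjacent to every other vertex.
Each vertex needs a unique color.
Chromatic number = 4.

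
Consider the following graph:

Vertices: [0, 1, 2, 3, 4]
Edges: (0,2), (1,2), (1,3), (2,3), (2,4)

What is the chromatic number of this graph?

The graph has a maximum clique of size 3 (lower bound on chromatic number).
A valid 3-coloring: {0: 1, 1: 1, 2: 0, 3: 2, 4: 1}.
Chromatic number = 3.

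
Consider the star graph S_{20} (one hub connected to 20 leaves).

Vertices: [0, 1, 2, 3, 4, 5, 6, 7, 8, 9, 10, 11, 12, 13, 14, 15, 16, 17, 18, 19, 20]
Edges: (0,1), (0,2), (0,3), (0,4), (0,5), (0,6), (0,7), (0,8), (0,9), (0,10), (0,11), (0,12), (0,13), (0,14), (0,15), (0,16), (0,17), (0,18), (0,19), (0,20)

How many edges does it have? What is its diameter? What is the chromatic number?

Star graph S_{20}: the hub connects to all 20 leaves.
Edges = 20.
Diameter = 2 (any leaf to hub is 1, leaf to leaf through hub is 2).
Star graphs are bipartite (hub vs leaves), so chromatic number = 2.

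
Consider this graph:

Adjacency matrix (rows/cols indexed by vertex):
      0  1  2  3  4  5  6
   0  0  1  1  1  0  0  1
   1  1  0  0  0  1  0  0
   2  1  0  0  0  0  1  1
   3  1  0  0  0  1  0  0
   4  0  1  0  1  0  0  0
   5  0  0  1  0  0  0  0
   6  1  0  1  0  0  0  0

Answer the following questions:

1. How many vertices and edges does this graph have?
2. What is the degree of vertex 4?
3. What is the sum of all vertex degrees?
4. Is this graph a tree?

Count: 7 vertices, 8 edges.
Vertex 4 has neighbors [1, 3], degree = 2.
Handshaking lemma: 2 * 8 = 16.
A tree on 7 vertices has 6 edges. This graph has 8 edges (2 extra). Not a tree.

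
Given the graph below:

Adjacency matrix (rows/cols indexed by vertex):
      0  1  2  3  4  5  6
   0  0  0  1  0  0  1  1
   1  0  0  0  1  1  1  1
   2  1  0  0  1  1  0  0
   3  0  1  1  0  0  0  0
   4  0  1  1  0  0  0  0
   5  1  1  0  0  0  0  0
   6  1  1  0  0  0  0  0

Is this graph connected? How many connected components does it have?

Checking connectivity: the graph has 1 connected component(s).
All vertices are reachable from each other. The graph IS connected.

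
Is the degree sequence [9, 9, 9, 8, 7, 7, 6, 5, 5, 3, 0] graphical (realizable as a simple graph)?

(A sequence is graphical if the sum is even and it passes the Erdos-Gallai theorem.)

Sum of degrees = 68. Sum is even and passes Erdos-Gallai. The sequence IS graphical.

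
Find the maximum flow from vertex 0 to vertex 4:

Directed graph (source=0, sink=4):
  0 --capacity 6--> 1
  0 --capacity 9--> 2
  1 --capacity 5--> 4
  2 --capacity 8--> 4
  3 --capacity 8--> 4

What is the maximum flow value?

Computing max flow:
  Flow on (0->1): 5/6
  Flow on (0->2): 8/9
  Flow on (1->4): 5/5
  Flow on (2->4): 8/8
Maximum flow = 13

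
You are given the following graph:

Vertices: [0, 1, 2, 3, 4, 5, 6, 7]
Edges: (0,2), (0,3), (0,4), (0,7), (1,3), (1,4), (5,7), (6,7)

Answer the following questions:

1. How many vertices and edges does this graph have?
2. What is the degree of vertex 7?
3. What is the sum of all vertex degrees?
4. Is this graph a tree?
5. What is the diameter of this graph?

Count: 8 vertices, 8 edges.
Vertex 7 has neighbors [0, 5, 6], degree = 3.
Handshaking lemma: 2 * 8 = 16.
A tree on 8 vertices has 7 edges. This graph has 8 edges (1 extra). Not a tree.
Diameter (longest shortest path) = 4.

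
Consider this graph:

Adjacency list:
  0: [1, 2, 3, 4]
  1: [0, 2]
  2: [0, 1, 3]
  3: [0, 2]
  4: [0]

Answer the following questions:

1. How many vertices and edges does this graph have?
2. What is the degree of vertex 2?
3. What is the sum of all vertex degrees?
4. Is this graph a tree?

Count: 5 vertices, 6 edges.
Vertex 2 has neighbors [0, 1, 3], degree = 3.
Handshaking lemma: 2 * 6 = 12.
A tree on 5 vertices has 4 edges. This graph has 6 edges (2 extra). Not a tree.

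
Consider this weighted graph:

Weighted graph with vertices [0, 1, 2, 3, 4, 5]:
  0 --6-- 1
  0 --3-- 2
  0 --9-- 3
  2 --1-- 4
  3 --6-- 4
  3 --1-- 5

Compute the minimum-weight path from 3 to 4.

Using Dijkstra's algorithm from vertex 3:
Shortest path: 3 -> 4
Total weight: 6 = 6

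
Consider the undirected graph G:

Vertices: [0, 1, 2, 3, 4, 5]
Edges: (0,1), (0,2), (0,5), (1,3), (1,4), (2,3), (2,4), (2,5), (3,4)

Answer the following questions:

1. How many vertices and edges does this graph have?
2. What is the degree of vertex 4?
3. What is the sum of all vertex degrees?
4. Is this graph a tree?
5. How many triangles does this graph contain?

Count: 6 vertices, 9 edges.
Vertex 4 has neighbors [1, 2, 3], degree = 3.
Handshaking lemma: 2 * 9 = 18.
A tree on 6 vertices has 5 edges. This graph has 9 edges (4 extra). Not a tree.
Number of triangles = 3.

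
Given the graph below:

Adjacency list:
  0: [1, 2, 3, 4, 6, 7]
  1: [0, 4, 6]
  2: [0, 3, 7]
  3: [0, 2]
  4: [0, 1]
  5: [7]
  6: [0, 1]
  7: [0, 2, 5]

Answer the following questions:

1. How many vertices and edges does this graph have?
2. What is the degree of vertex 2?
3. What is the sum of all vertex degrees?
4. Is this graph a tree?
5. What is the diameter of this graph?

Count: 8 vertices, 11 edges.
Vertex 2 has neighbors [0, 3, 7], degree = 3.
Handshaking lemma: 2 * 11 = 22.
A tree on 8 vertices has 7 edges. This graph has 11 edges (4 extra). Not a tree.
Diameter (longest shortest path) = 3.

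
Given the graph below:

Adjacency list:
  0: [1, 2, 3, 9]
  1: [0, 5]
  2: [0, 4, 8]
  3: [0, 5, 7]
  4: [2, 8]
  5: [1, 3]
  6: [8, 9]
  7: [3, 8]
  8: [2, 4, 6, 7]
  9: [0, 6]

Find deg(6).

Vertex 6 has neighbors [8, 9], so deg(6) = 2.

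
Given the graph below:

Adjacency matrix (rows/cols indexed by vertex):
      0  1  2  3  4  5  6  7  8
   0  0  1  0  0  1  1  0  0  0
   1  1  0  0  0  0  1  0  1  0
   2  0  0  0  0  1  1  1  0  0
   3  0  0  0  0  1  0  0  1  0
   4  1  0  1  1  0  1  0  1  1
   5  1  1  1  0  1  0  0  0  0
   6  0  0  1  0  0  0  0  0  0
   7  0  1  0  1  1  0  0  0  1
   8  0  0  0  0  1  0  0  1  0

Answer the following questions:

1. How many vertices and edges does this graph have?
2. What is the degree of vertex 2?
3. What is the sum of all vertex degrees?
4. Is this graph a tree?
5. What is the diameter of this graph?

Count: 9 vertices, 14 edges.
Vertex 2 has neighbors [4, 5, 6], degree = 3.
Handshaking lemma: 2 * 14 = 28.
A tree on 9 vertices has 8 edges. This graph has 14 edges (6 extra). Not a tree.
Diameter (longest shortest path) = 3.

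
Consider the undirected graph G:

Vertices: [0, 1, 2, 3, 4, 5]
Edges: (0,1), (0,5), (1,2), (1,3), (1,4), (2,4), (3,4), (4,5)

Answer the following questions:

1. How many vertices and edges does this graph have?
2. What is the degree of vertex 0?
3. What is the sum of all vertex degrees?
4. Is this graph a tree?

Count: 6 vertices, 8 edges.
Vertex 0 has neighbors [1, 5], degree = 2.
Handshaking lemma: 2 * 8 = 16.
A tree on 6 vertices has 5 edges. This graph has 8 edges (3 extra). Not a tree.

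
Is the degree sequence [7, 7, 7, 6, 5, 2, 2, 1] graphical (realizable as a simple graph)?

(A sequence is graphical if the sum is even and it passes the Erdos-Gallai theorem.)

Sum of degrees = 37. Sum is odd, so the sequence is NOT graphical.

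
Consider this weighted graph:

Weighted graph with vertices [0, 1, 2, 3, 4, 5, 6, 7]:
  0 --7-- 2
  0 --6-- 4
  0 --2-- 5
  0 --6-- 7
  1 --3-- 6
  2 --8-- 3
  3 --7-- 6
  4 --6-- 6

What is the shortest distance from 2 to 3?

Using Dijkstra's algorithm from vertex 2:
Shortest path: 2 -> 3
Total weight: 8 = 8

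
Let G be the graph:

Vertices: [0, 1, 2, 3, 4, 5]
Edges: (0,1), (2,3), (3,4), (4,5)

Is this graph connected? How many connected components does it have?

Checking connectivity: the graph has 2 connected component(s).
Components: [[0, 1], [2, 3, 4, 5]]. The graph is NOT connected.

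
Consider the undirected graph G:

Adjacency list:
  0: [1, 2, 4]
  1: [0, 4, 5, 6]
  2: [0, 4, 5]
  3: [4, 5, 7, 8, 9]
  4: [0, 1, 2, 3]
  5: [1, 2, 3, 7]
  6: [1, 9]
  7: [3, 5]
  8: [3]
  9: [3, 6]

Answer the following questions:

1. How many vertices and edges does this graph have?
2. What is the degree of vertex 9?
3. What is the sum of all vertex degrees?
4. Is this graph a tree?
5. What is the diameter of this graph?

Count: 10 vertices, 15 edges.
Vertex 9 has neighbors [3, 6], degree = 2.
Handshaking lemma: 2 * 15 = 30.
A tree on 10 vertices has 9 edges. This graph has 15 edges (6 extra). Not a tree.
Diameter (longest shortest path) = 3.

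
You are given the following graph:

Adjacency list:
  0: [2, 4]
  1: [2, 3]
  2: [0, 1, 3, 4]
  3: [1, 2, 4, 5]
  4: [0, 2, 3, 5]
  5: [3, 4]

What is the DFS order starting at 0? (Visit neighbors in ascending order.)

DFS from vertex 0 (neighbors processed in ascending order):
Visit order: 0, 2, 1, 3, 4, 5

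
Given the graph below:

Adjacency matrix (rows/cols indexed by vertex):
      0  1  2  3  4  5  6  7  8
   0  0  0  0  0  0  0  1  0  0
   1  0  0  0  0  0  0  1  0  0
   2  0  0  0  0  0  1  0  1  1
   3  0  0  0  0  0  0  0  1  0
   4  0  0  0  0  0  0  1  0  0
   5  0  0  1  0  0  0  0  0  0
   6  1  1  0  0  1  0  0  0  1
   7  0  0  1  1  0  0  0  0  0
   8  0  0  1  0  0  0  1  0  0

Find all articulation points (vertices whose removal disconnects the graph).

An articulation point is a vertex whose removal disconnects the graph.
Articulation points: [2, 6, 7, 8]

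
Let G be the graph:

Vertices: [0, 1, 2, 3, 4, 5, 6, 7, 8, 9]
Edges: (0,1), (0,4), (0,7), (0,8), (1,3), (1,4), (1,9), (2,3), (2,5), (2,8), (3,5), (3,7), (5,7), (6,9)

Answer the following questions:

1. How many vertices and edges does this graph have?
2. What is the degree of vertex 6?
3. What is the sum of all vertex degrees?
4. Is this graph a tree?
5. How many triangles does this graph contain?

Count: 10 vertices, 14 edges.
Vertex 6 has neighbors [9], degree = 1.
Handshaking lemma: 2 * 14 = 28.
A tree on 10 vertices has 9 edges. This graph has 14 edges (5 extra). Not a tree.
Number of triangles = 3.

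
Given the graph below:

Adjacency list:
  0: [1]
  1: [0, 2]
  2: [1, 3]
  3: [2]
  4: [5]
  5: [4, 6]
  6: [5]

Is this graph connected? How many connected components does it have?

Checking connectivity: the graph has 2 connected component(s).
Components: [[0, 1, 2, 3], [4, 5, 6]]. The graph is NOT connected.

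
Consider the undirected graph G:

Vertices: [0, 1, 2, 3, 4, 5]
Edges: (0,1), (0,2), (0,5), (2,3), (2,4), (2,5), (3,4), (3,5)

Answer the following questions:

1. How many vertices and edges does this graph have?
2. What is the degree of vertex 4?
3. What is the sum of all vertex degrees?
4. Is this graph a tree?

Count: 6 vertices, 8 edges.
Vertex 4 has neighbors [2, 3], degree = 2.
Handshaking lemma: 2 * 8 = 16.
A tree on 6 vertices has 5 edges. This graph has 8 edges (3 extra). Not a tree.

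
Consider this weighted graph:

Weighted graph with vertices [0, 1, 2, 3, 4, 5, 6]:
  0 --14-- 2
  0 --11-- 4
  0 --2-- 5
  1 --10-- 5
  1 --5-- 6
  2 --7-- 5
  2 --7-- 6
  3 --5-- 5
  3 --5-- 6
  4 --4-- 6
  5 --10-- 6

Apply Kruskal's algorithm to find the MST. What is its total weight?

Applying Kruskal's algorithm (sort edges by weight, add if no cycle):
  Add (0,5) w=2
  Add (4,6) w=4
  Add (1,6) w=5
  Add (3,5) w=5
  Add (3,6) w=5
  Add (2,5) w=7
  Skip (2,6) w=7 (creates cycle)
  Skip (1,5) w=10 (creates cycle)
  Skip (5,6) w=10 (creates cycle)
  Skip (0,4) w=11 (creates cycle)
  Skip (0,2) w=14 (creates cycle)
MST weight = 28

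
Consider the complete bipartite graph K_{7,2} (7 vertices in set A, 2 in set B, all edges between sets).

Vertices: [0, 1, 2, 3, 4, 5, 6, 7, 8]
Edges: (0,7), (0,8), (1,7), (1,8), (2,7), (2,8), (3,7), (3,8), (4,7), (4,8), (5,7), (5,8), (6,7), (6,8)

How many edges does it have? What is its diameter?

K_{7,2} has 7 * 2 = 14 edges.
Any vertex reaches any opposite-side vertex in 1 step; same-side vertices reach in 2 steps via any opposite-side vertex.
Diameter = 2.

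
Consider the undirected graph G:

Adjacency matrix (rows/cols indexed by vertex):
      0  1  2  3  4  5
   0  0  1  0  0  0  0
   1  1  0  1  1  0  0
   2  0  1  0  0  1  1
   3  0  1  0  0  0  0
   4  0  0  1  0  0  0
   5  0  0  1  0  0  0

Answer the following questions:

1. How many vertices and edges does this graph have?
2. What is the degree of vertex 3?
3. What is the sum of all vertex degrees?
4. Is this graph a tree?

Count: 6 vertices, 5 edges.
Vertex 3 has neighbors [1], degree = 1.
Handshaking lemma: 2 * 5 = 10.
A graph is a tree iff it is connected and has exactly n-1 edges. This graph is connected (all 6 vertices in one component) and has 6-1 = 5 edges. It is a tree.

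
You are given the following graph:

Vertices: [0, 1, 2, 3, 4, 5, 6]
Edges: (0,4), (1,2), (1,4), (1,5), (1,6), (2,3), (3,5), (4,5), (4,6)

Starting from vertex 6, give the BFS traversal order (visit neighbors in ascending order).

BFS from vertex 6 (neighbors processed in ascending order):
Visit order: 6, 1, 4, 2, 5, 0, 3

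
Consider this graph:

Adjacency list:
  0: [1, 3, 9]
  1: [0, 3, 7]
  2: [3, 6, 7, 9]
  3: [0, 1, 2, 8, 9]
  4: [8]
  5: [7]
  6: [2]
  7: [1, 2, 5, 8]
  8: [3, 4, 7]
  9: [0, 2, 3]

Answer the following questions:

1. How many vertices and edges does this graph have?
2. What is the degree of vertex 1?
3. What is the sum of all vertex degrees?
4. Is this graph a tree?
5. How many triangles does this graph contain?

Count: 10 vertices, 14 edges.
Vertex 1 has neighbors [0, 3, 7], degree = 3.
Handshaking lemma: 2 * 14 = 28.
A tree on 10 vertices has 9 edges. This graph has 14 edges (5 extra). Not a tree.
Number of triangles = 3.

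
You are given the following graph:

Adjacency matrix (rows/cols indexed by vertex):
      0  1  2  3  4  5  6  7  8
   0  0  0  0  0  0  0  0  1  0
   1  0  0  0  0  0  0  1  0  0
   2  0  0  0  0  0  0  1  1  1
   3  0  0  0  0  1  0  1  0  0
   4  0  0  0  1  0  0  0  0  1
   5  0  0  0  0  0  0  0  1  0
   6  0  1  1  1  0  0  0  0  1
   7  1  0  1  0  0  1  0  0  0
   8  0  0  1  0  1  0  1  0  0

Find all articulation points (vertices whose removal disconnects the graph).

An articulation point is a vertex whose removal disconnects the graph.
Articulation points: [2, 6, 7]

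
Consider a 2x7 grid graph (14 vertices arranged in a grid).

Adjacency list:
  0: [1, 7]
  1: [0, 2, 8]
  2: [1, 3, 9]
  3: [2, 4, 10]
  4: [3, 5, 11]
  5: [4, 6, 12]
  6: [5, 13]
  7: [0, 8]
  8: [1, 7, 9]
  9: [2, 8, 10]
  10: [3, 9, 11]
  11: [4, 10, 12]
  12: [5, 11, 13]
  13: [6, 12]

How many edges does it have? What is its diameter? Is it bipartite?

A 2x7 grid has 7 vertical edges and 12 horizontal edges.
Total edges = 7 + 12 = 19.
Diameter = (2-1) + (7-1) = 7 (corner to opposite corner).
Grid graphs are bipartite (checkerboard coloring).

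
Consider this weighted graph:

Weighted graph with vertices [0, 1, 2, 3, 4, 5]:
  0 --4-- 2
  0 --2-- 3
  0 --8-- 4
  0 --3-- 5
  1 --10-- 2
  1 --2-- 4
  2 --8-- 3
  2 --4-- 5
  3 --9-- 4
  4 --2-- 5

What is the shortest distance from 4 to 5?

Using Dijkstra's algorithm from vertex 4:
Shortest path: 4 -> 5
Total weight: 2 = 2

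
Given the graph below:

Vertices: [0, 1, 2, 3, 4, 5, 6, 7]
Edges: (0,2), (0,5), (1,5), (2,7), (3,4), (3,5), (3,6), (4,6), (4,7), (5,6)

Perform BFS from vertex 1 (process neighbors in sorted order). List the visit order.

BFS from vertex 1 (neighbors processed in ascending order):
Visit order: 1, 5, 0, 3, 6, 2, 4, 7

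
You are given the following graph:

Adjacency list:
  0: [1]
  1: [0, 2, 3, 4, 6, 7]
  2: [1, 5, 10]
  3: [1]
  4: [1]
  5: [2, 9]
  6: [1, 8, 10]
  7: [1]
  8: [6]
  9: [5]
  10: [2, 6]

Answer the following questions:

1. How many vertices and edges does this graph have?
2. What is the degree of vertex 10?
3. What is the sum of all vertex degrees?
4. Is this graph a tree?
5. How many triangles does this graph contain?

Count: 11 vertices, 11 edges.
Vertex 10 has neighbors [2, 6], degree = 2.
Handshaking lemma: 2 * 11 = 22.
A tree on 11 vertices has 10 edges. This graph has 11 edges (1 extra). Not a tree.
Number of triangles = 0.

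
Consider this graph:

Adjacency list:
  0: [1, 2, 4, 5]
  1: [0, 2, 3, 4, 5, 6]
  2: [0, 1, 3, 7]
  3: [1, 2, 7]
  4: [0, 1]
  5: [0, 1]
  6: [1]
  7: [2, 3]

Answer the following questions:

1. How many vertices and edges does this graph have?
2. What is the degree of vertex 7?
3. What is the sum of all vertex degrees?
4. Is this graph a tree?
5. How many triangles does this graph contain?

Count: 8 vertices, 12 edges.
Vertex 7 has neighbors [2, 3], degree = 2.
Handshaking lemma: 2 * 12 = 24.
A tree on 8 vertices has 7 edges. This graph has 12 edges (5 extra). Not a tree.
Number of triangles = 5.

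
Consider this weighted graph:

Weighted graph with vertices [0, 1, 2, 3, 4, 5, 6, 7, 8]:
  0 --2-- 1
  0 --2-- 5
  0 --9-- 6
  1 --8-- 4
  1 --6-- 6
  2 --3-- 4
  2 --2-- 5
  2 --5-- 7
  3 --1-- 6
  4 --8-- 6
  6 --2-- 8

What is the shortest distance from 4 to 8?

Using Dijkstra's algorithm from vertex 4:
Shortest path: 4 -> 6 -> 8
Total weight: 8 + 2 = 10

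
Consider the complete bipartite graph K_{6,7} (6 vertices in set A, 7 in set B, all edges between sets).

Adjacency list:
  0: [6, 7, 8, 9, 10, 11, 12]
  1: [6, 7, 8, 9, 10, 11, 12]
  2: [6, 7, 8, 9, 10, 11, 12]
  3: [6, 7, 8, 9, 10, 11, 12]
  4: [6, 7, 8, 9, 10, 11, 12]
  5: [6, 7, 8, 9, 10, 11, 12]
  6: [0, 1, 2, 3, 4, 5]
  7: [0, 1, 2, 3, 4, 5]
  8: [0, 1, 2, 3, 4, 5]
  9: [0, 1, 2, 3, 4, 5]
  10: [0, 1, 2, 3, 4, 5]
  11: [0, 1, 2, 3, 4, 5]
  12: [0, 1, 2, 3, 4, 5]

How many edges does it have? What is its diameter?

K_{6,7} has 6 * 7 = 42 edges.
Any vertex reaches any opposite-side vertex in 1 step; same-side vertices reach in 2 steps via any opposite-side vertex.
Diameter = 2.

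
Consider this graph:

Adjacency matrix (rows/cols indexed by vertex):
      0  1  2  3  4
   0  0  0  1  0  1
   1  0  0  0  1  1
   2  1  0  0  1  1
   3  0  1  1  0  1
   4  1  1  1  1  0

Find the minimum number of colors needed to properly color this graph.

The graph has a maximum clique of size 3 (lower bound on chromatic number).
A valid 3-coloring: {0: 2, 1: 1, 2: 1, 3: 2, 4: 0}.
Chromatic number = 3.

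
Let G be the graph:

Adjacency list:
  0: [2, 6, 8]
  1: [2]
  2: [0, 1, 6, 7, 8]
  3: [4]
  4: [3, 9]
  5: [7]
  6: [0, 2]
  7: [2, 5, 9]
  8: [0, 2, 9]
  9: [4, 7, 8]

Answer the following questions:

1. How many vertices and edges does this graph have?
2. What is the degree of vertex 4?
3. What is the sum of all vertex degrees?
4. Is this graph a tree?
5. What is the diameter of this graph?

Count: 10 vertices, 12 edges.
Vertex 4 has neighbors [3, 9], degree = 2.
Handshaking lemma: 2 * 12 = 24.
A tree on 10 vertices has 9 edges. This graph has 12 edges (3 extra). Not a tree.
Diameter (longest shortest path) = 5.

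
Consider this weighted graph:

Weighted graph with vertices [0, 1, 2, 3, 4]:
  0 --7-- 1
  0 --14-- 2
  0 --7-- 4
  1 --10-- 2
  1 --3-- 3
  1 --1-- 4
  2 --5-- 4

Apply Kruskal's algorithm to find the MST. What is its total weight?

Applying Kruskal's algorithm (sort edges by weight, add if no cycle):
  Add (1,4) w=1
  Add (1,3) w=3
  Add (2,4) w=5
  Add (0,1) w=7
  Skip (0,4) w=7 (creates cycle)
  Skip (1,2) w=10 (creates cycle)
  Skip (0,2) w=14 (creates cycle)
MST weight = 16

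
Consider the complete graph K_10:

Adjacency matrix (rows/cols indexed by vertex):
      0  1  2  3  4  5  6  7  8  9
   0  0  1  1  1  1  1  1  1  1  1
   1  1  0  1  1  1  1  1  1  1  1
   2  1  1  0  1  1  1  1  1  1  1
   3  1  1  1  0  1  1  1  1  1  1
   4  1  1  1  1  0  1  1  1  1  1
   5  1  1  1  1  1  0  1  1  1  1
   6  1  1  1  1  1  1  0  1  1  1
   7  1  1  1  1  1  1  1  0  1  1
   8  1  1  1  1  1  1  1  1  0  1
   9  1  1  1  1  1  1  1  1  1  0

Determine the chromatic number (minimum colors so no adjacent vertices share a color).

In K_10, every vertex is adjacent to every other vertex.
Each vertex needs a unique color.
Chromatic number = 10.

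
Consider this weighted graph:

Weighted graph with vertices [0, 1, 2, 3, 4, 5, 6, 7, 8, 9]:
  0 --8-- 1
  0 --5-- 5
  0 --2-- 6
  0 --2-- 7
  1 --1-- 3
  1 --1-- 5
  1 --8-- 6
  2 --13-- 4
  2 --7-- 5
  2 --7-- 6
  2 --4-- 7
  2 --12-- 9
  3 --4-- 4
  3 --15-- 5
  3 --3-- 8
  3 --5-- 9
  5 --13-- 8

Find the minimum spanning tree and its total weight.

Applying Kruskal's algorithm (sort edges by weight, add if no cycle):
  Add (1,5) w=1
  Add (1,3) w=1
  Add (0,6) w=2
  Add (0,7) w=2
  Add (3,8) w=3
  Add (2,7) w=4
  Add (3,4) w=4
  Add (0,5) w=5
  Add (3,9) w=5
  Skip (2,6) w=7 (creates cycle)
  Skip (2,5) w=7 (creates cycle)
  Skip (0,1) w=8 (creates cycle)
  Skip (1,6) w=8 (creates cycle)
  Skip (2,9) w=12 (creates cycle)
  Skip (2,4) w=13 (creates cycle)
  Skip (5,8) w=13 (creates cycle)
  Skip (3,5) w=15 (creates cycle)
MST weight = 27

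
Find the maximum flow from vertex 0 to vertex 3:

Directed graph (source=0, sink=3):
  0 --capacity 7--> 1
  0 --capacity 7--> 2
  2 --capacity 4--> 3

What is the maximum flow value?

Computing max flow:
  Flow on (0->2): 4/7
  Flow on (2->3): 4/4
Maximum flow = 4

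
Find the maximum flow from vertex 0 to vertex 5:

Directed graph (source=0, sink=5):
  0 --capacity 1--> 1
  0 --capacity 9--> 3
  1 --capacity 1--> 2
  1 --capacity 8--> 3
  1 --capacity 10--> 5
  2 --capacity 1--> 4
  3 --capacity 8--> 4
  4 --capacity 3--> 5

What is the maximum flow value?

Computing max flow:
  Flow on (0->1): 1/1
  Flow on (0->3): 3/9
  Flow on (1->5): 1/10
  Flow on (3->4): 3/8
  Flow on (4->5): 3/3
Maximum flow = 4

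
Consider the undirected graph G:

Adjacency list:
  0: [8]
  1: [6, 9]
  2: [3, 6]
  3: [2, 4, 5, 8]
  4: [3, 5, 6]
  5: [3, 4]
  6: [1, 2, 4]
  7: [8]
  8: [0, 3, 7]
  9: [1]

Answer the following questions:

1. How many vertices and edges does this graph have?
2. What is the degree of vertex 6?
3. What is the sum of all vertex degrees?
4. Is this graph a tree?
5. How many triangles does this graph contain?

Count: 10 vertices, 11 edges.
Vertex 6 has neighbors [1, 2, 4], degree = 3.
Handshaking lemma: 2 * 11 = 22.
A tree on 10 vertices has 9 edges. This graph has 11 edges (2 extra). Not a tree.
Number of triangles = 1.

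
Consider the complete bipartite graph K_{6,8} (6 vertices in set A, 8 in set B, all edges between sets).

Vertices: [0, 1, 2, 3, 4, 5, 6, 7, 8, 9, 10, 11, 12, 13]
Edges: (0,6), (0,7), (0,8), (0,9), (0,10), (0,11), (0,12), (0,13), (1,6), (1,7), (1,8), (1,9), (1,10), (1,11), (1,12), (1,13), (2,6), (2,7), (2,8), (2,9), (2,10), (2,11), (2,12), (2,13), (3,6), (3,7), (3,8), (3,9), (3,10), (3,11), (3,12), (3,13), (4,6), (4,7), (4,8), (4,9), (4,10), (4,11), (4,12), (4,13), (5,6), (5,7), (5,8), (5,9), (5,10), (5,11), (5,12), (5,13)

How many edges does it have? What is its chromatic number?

K_{6,8} has 6 * 8 = 48 edges.
Bipartite graphs have chromatic number 2 (color each partition differently).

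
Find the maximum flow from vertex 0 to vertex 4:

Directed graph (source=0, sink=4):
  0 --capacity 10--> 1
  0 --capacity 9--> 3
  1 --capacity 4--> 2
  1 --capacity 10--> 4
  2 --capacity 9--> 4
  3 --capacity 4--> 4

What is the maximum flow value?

Computing max flow:
  Flow on (0->1): 10/10
  Flow on (0->3): 4/9
  Flow on (1->4): 10/10
  Flow on (3->4): 4/4
Maximum flow = 14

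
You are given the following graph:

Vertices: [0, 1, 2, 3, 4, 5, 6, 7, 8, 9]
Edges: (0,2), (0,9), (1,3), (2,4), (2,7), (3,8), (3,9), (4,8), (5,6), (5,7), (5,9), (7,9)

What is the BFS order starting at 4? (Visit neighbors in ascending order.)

BFS from vertex 4 (neighbors processed in ascending order):
Visit order: 4, 2, 8, 0, 7, 3, 9, 5, 1, 6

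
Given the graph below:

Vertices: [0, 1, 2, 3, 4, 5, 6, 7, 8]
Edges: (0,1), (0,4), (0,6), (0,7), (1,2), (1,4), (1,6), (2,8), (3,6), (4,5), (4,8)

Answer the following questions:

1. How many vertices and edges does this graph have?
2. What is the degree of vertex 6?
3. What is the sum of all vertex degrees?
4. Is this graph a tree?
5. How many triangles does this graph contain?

Count: 9 vertices, 11 edges.
Vertex 6 has neighbors [0, 1, 3], degree = 3.
Handshaking lemma: 2 * 11 = 22.
A tree on 9 vertices has 8 edges. This graph has 11 edges (3 extra). Not a tree.
Number of triangles = 2.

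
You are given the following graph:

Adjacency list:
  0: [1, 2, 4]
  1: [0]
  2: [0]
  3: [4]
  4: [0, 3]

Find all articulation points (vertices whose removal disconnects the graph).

An articulation point is a vertex whose removal disconnects the graph.
Articulation points: [0, 4]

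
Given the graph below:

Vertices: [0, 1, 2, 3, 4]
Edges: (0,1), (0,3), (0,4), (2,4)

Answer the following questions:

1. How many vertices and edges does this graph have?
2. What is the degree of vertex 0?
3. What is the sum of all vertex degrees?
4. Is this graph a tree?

Count: 5 vertices, 4 edges.
Vertex 0 has neighbors [1, 3, 4], degree = 3.
Handshaking lemma: 2 * 4 = 8.
A graph is a tree iff it is connected and has exactly n-1 edges. This graph is connected (all 5 vertices in one component) and has 5-1 = 4 edges. It is a tree.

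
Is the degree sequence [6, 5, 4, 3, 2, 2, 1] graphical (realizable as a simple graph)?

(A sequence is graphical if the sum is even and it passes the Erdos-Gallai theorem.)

Sum of degrees = 23. Sum is odd, so the sequence is NOT graphical.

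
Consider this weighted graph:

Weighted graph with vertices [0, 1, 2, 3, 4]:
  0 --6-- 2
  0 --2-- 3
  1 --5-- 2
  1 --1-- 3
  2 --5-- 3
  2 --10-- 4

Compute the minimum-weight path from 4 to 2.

Using Dijkstra's algorithm from vertex 4:
Shortest path: 4 -> 2
Total weight: 10 = 10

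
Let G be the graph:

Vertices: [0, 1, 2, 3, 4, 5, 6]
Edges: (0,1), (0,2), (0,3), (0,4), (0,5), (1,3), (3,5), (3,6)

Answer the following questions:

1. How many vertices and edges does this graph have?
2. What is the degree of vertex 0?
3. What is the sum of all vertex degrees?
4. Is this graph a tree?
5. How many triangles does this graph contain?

Count: 7 vertices, 8 edges.
Vertex 0 has neighbors [1, 2, 3, 4, 5], degree = 5.
Handshaking lemma: 2 * 8 = 16.
A tree on 7 vertices has 6 edges. This graph has 8 edges (2 extra). Not a tree.
Number of triangles = 2.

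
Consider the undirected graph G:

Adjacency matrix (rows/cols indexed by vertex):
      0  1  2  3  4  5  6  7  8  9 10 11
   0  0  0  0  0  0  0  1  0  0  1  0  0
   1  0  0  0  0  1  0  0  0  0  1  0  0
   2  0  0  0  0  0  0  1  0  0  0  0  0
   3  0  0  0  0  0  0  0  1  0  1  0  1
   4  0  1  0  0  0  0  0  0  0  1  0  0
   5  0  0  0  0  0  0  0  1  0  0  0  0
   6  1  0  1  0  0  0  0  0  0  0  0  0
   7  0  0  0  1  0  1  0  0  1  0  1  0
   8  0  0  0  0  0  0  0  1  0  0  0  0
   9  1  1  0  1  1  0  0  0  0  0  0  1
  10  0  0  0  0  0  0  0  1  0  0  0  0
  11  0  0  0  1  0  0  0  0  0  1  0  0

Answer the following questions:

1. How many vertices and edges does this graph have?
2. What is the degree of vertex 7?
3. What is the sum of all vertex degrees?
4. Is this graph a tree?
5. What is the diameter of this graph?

Count: 12 vertices, 13 edges.
Vertex 7 has neighbors [3, 5, 8, 10], degree = 4.
Handshaking lemma: 2 * 13 = 26.
A tree on 12 vertices has 11 edges. This graph has 13 edges (2 extra). Not a tree.
Diameter (longest shortest path) = 6.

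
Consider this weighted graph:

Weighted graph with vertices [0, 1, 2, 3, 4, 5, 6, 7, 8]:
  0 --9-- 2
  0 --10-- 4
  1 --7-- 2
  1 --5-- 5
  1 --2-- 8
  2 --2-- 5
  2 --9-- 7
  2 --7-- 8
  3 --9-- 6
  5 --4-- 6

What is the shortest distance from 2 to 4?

Using Dijkstra's algorithm from vertex 2:
Shortest path: 2 -> 0 -> 4
Total weight: 9 + 10 = 19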